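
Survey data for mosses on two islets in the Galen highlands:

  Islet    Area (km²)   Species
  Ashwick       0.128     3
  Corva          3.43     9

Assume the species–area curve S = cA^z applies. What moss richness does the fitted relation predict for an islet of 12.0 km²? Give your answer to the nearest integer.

14

z = ln(9/3) / ln(3.43/0.128) = 1.0986 / 3.2883 = 0.3341
c = 3 / 0.128^0.3341 = 3 / 0.5032 = 5.962
S₃ = 5.962 × 12^0.3341 = 5.962 × 2.294 ≈ 13.68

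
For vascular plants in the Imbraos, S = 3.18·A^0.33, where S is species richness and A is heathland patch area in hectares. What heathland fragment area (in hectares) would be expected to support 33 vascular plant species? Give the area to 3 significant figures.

33 = 3.18 × A^0.33  ⇒  A^0.33 = 33/3.18 = 10.38
ln A = ln(10.38) / 0.33 = 2.3396 / 0.33 = 7.0898
A = e^7.0898 ≈ 1200 hectares

1200 hectares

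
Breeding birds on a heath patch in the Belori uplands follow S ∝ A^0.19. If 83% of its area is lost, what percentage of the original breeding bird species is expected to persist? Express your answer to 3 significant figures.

S_new/S_old = (A_new/A_old)^z = 0.17^0.19
= exp(0.19 × ln 0.17) = exp(0.19 × -1.7720) = exp(-0.3367) ≈ 0.7141

71.4%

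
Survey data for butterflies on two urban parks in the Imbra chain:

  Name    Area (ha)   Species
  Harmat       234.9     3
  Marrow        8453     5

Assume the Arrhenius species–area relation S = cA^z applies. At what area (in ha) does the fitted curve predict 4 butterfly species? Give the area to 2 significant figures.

z = ln(5/3) / ln(8453/234.9) = 0.5108 / 3.5831 = 0.1426
c = 3 / 234.9^0.1426 = 3 / 2.178 = 1.378
A = (4/1.378)^(1/0.1426) ⇒ ln A = ln(2.904)/0.1426 = 7.4771
A = e^7.4771 ≈ 1767 ha

1800 ha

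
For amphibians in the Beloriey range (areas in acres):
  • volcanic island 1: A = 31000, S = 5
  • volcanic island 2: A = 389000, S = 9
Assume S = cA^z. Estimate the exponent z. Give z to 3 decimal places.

Taking logs: ln S = ln c + z ln A, so z = (ln S₂ − ln S₁)/(ln A₂ − ln A₁).
z = ln(9/5) / ln(389000/31000) = ln(1.8) / ln(12.55) = 0.5878 / 2.5296 = 0.2324

0.232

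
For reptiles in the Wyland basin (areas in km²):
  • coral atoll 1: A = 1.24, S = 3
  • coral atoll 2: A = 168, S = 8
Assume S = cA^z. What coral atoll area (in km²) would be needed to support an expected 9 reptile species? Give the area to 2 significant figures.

z = ln(8/3) / ln(168/1.24) = 0.9808 / 4.9089 = 0.1998
c = 3 / 1.24^0.1998 = 3 / 1.044 = 2.874
A = (9/2.874)^(1/0.1998) ⇒ ln A = ln(3.132)/0.1998 = 5.7134
A = e^5.7134 ≈ 302.9 km²

300 km²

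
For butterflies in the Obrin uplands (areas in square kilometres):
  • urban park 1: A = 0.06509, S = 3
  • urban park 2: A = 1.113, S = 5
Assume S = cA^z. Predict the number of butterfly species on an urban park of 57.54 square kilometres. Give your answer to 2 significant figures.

10

z = ln(5/3) / ln(1.113/0.06509) = 0.5108 / 2.8390 = 0.1799
c = 3 / 0.06509^0.1799 = 3 / 0.6117 = 4.905
S₃ = 4.905 × 57.54^0.1799 = 4.905 × 2.073 ≈ 10.17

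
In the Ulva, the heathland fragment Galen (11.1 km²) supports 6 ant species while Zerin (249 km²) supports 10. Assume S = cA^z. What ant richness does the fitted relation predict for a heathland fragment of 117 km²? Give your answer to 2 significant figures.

z = ln(10/6) / ln(249/11.1) = 0.5108 / 3.1105 = 0.1642
c = 6 / 11.1^0.1642 = 6 / 1.485 = 4.041
S₃ = 4.041 × 117^0.1642 = 4.041 × 2.186 ≈ 8.833

8.8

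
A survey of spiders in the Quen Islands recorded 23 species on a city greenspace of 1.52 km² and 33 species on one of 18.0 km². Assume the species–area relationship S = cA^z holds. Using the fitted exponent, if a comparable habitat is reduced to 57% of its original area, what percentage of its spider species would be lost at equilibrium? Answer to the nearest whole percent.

8%

z = ln(33/23) / ln(18/1.52) = 0.3610 / 2.4717 = 0.1461
S_new/S_old = (A_new/A_old)^z = 0.57^0.1461 = exp(0.1461 × -0.5621) = 0.9212
Fraction lost = 1 − 0.9212 = 0.07882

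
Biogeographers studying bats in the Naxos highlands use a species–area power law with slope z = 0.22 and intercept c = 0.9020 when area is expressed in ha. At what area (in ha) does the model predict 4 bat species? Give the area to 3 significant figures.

871 ha

4 = 0.902 × A^0.22  ⇒  A^0.22 = 4/0.902 = 4.435
ln A = ln(4.435) / 0.22 = 1.4894 / 0.22 = 6.7702
A = e^6.7702 ≈ 871.5 ha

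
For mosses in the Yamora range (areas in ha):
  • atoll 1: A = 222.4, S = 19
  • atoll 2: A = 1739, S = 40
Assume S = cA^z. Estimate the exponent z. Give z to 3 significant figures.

Taking logs: ln S = ln c + z ln A, so z = (ln S₂ − ln S₁)/(ln A₂ − ln A₁).
z = ln(40/19) / ln(1739/222.4) = ln(2.105) / ln(7.819) = 0.7444 / 2.0566 = 0.3620

0.362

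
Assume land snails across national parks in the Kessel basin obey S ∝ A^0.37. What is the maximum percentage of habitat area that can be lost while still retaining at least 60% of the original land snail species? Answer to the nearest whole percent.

75%

Need (A_new/A_old)^0.37 = 0.6, so A_new/A_old = 0.6^(1/0.37) = 0.6^2.703
ln(A_new/A_old) = ln 0.6 / 0.37 = -0.5108 / 0.37 = -1.3806
A_new/A_old = e^-1.3806 ≈ 0.2514
Fraction that can be lost = 1 − 0.2514 = 0.7486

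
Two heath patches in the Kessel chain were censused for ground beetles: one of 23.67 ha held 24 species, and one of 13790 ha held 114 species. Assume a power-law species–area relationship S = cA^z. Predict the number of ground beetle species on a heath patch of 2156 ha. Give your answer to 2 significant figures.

z = ln(114/24) / ln(13790/23.67) = 1.5581 / 6.3675 = 0.2447
c = 24 / 23.67^0.2447 = 24 / 2.169 = 11.06
S₃ = 11.06 × 2156^0.2447 = 11.06 × 6.543 ≈ 72.39

72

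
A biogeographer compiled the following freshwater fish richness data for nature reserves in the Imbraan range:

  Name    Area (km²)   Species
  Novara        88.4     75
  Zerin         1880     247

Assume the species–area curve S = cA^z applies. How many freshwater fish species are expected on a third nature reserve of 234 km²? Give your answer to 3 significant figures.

110

z = ln(247/75) / ln(1880/88.4) = 1.1919 / 3.0572 = 0.3899
c = 75 / 88.4^0.3899 = 75 / 5.739 = 13.07
S₃ = 13.07 × 234^0.3899 = 13.07 × 8.389 ≈ 109.6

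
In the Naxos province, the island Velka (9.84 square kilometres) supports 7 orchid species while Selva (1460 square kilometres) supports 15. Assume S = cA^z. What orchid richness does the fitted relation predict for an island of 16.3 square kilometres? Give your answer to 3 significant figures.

7.56

z = ln(15/7) / ln(1460/9.84) = 0.7621 / 4.9997 = 0.1524
c = 7 / 9.84^0.1524 = 7 / 1.417 = 4.94
S₃ = 4.94 × 16.3^0.1524 = 4.94 × 1.53 ≈ 7.56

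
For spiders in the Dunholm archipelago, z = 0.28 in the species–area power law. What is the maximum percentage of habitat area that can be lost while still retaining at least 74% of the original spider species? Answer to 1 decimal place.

65.9%

Need (A_new/A_old)^0.28 = 0.74, so A_new/A_old = 0.74^(1/0.28) = 0.74^3.571
ln(A_new/A_old) = ln 0.74 / 0.28 = -0.3011 / 0.28 = -1.0754
A_new/A_old = e^-1.0754 ≈ 0.3412
Fraction that can be lost = 1 − 0.3412 = 0.6588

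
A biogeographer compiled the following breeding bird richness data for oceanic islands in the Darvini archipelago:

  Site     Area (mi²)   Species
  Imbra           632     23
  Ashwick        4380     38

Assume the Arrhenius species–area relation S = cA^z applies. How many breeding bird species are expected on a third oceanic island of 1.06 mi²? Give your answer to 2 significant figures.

4.4

z = ln(38/23) / ln(4380/632) = 0.5021 / 1.9359 = 0.2594
c = 23 / 632^0.2594 = 23 / 5.326 = 4.319
S₃ = 4.319 × 1.06^0.2594 = 4.319 × 1.015 ≈ 4.384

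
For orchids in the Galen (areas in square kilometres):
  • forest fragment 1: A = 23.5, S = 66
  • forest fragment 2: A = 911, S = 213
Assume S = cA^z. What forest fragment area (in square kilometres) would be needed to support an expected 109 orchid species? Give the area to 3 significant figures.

113 square kilometres

z = ln(213/66) / ln(911/23.5) = 1.1716 / 3.6575 = 0.3203
c = 66 / 23.5^0.3203 = 66 / 2.749 = 24.01
A = (109/24.01)^(1/0.3203) ⇒ ln A = ln(4.54)/0.3203 = 4.7232
A = e^4.7232 ≈ 112.5 square kilometres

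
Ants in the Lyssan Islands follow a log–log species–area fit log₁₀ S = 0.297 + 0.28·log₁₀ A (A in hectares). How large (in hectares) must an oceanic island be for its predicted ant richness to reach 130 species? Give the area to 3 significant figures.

130 = 1.982 × A^0.28  ⇒  A^0.28 = 130/1.982 = 65.61
ln A = ln(65.61) / 0.28 = 4.1837 / 0.28 = 14.9417
A = e^14.9417 ≈ 3083780 hectares

3080000 hectares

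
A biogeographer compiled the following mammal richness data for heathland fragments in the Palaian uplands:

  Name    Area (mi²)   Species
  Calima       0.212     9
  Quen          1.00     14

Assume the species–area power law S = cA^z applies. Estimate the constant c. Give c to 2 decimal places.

14.00

z = ln(S₂/S₁) / ln(A₂/A₁) = ln(14/9) / ln(1/0.212) = 0.4418 / 1.5512 = 0.2848
c = S₁ / A₁^z = 9 / 0.212^0.2848 = 9 / 0.6429 = 14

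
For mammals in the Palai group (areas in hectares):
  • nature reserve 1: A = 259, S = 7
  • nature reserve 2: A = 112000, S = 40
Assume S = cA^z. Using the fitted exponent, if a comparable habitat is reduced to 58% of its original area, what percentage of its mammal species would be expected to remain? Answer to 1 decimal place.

85.5%

z = ln(40/7) / ln(112000/259) = 1.7430 / 6.0694 = 0.2872
S_new/S_old = (A_new/A_old)^z = 0.58^0.2872 = exp(0.2872 × -0.5447) = 0.8552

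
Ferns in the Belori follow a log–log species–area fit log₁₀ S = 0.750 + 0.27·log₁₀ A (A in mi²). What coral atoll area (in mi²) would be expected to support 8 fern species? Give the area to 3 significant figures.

3.69 mi²

8 = 5.623 × A^0.27  ⇒  A^0.27 = 8/5.623 = 1.423
ln A = ln(1.423) / 0.27 = 0.3525 / 0.27 = 1.3056
A = e^1.3056 ≈ 3.69 mi²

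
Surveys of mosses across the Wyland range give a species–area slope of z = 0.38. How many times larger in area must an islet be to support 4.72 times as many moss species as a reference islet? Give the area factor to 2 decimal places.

(A₂/A₁)^0.38 = 4.72, so A₂/A₁ = 4.72^(1/0.38) = 4.72^2.632
ln(A₂/A₁) = ln 4.72 / 0.38 = 1.5518 / 0.38 = 4.0837
A₂/A₁ = e^4.0837 ≈ 59.37

59.37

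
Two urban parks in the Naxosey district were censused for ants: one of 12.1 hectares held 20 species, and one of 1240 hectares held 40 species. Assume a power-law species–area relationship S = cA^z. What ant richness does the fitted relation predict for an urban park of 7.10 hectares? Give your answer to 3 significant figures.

18.5

z = ln(40/20) / ln(1240/12.1) = 0.6931 / 4.6297 = 0.1497
c = 20 / 12.1^0.1497 = 20 / 1.452 = 13.77
S₃ = 13.77 × 7.1^0.1497 = 13.77 × 1.341 ≈ 18.47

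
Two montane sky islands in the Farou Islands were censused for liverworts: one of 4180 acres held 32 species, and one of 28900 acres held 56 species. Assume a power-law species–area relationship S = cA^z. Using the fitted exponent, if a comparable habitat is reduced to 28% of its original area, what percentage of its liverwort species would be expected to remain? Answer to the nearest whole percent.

z = ln(56/32) / ln(28900/4180) = 0.5596 / 1.9335 = 0.2894
S_new/S_old = (A_new/A_old)^z = 0.28^0.2894 = exp(0.2894 × -1.2730) = 0.6918

69%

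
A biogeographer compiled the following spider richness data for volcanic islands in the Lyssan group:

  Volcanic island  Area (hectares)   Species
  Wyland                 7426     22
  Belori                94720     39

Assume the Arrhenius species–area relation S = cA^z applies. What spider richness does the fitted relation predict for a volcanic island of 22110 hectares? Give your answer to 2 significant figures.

z = ln(39/22) / ln(94720/7426) = 0.5725 / 2.5459 = 0.2249
c = 22 / 7426^0.2249 = 22 / 7.421 = 2.965
S₃ = 2.965 × 22110^0.2249 = 2.965 × 9.484 ≈ 28.12

28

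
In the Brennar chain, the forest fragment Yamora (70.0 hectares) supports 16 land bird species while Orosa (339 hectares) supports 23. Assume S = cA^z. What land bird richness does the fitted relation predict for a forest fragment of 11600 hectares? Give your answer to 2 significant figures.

z = ln(23/16) / ln(339/70) = 0.3629 / 1.5775 = 0.2301
c = 16 / 70^0.2301 = 16 / 2.657 = 6.021
S₃ = 6.021 × 11600^0.2301 = 6.021 × 8.611 ≈ 51.84

52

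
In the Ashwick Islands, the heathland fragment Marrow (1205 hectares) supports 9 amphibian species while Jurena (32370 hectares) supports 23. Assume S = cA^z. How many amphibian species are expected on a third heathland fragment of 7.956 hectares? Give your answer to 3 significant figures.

z = ln(23/9) / ln(32370/1205) = 0.9383 / 3.2908 = 0.2851
c = 9 / 1205^0.2851 = 9 / 7.559 = 1.191
S₃ = 1.191 × 7.956^0.2851 = 1.191 × 1.806 ≈ 2.151

2.15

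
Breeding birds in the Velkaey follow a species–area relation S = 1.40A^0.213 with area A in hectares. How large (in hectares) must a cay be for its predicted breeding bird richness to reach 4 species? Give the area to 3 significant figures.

4 = 1.4 × A^0.213  ⇒  A^0.213 = 4/1.4 = 2.857
ln A = ln(2.857) / 0.213 = 1.0498 / 0.213 = 4.9287
A = e^4.9287 ≈ 138.2 hectares

138 hectares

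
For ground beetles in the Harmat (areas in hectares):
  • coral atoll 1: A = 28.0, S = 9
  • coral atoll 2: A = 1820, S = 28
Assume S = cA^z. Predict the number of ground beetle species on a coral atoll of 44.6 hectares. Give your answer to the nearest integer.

z = ln(28/9) / ln(1820/28) = 1.1350 / 4.1744 = 0.2719
c = 9 / 28^0.2719 = 9 / 2.474 = 3.637
S₃ = 3.637 × 44.6^0.2719 = 3.637 × 2.808 ≈ 10.21

10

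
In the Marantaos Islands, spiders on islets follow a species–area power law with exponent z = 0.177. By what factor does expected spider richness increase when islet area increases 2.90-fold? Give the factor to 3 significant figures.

1.21

S₂/S₁ = (A₂/A₁)^z = 2.9^0.177
ln(S₂/S₁) = 0.177 × ln 2.9 = 0.177 × 1.0647 = 0.1885
S₂/S₁ = e^0.1885 ≈ 1.207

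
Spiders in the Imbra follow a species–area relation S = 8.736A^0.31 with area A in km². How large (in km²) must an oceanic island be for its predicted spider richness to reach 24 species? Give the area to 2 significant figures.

26 km²

24 = 8.736 × A^0.31  ⇒  A^0.31 = 24/8.736 = 2.747
ln A = ln(2.747) / 0.31 = 1.0106 / 0.31 = 3.2600
A = e^3.2600 ≈ 26.05 km²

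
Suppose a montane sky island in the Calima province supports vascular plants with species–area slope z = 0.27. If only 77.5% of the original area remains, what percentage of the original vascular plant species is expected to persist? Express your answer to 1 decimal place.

S_new/S_old = (A_new/A_old)^z = 0.775^0.27
= exp(0.27 × ln 0.775) = exp(0.27 × -0.2549) = exp(-0.0688) ≈ 0.9335

93.3%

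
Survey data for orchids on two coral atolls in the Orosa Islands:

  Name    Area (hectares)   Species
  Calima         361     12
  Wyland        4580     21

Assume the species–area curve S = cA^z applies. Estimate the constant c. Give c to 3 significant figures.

3.28

z = ln(S₂/S₁) / ln(A₂/A₁) = ln(21/12) / ln(4580/361) = 0.5596 / 2.5406 = 0.2203
c = S₁ / A₁^z = 12 / 361^0.2203 = 12 / 3.659 = 3.28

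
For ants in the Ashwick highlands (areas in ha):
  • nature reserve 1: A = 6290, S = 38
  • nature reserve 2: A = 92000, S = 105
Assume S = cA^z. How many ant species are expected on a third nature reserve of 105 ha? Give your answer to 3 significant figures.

z = ln(105/38) / ln(92000/6290) = 1.0164 / 2.6828 = 0.3788
c = 38 / 6290^0.3788 = 38 / 27.49 = 1.383
S₃ = 1.383 × 105^0.3788 = 1.383 × 5.831 ≈ 8.061

8.06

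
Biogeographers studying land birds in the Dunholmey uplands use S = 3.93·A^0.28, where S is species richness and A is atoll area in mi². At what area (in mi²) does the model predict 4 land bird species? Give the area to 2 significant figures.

1.1 mi²

4 = 3.93 × A^0.28  ⇒  A^0.28 = 4/3.93 = 1.018
ln A = ln(1.018) / 0.28 = 0.0177 / 0.28 = 0.0631
A = e^0.0631 ≈ 1.065 mi²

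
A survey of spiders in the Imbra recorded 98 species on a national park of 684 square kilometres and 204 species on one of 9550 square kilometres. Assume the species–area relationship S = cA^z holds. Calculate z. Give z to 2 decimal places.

0.28

Taking logs: ln S = ln c + z ln A, so z = (ln S₂ − ln S₁)/(ln A₂ − ln A₁).
z = ln(204/98) / ln(9550/684) = ln(2.082) / ln(13.96) = 0.7332 / 2.6363 = 0.2781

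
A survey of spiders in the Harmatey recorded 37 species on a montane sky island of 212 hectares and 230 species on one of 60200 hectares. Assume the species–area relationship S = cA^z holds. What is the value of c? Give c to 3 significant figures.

z = ln(S₂/S₁) / ln(A₂/A₁) = ln(230/37) / ln(60200/212) = 1.8272 / 5.6488 = 0.3235
c = S₁ / A₁^z = 37 / 212^0.3235 = 37 / 5.656 = 6.542

6.54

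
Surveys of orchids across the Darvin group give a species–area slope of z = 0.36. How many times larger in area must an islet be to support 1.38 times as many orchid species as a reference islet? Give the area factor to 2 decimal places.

2.45

(A₂/A₁)^0.36 = 1.38, so A₂/A₁ = 1.38^(1/0.36) = 1.38^2.778
ln(A₂/A₁) = ln 1.38 / 0.36 = 0.3221 / 0.36 = 0.8947
A₂/A₁ = e^0.8947 ≈ 2.447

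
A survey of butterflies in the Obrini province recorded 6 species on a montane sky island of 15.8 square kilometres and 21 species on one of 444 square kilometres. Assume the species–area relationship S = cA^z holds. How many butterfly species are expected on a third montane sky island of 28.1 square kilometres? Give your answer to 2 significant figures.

z = ln(21/6) / ln(444/15.8) = 1.2528 / 3.3358 = 0.3755
c = 6 / 15.8^0.3755 = 6 / 2.819 = 2.128
S₃ = 2.128 × 28.1^0.3755 = 2.128 × 3.5 ≈ 7.448

7.4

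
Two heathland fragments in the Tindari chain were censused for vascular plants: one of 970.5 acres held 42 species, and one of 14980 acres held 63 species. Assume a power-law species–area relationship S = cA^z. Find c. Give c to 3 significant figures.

z = ln(S₂/S₁) / ln(A₂/A₁) = ln(63/42) / ln(14980/970.5) = 0.4055 / 2.7367 = 0.1482
c = S₁ / A₁^z = 42 / 970.5^0.1482 = 42 / 2.77 = 15.16

15.2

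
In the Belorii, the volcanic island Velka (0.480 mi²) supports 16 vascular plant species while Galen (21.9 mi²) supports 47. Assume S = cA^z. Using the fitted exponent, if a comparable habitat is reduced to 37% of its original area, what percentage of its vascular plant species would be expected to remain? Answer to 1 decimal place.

z = ln(47/16) / ln(21.9/0.48) = 1.0776 / 3.8205 = 0.2820
S_new/S_old = (A_new/A_old)^z = 0.37^0.2820 = exp(0.2820 × -0.9943) = 0.7555

75.5%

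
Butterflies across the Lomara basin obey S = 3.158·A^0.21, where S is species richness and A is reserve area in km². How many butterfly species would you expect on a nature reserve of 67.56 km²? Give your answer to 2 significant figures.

7.6

S = 3.158 × 67.56^0.21 = 3.158 × 2.422 ≈ 7.65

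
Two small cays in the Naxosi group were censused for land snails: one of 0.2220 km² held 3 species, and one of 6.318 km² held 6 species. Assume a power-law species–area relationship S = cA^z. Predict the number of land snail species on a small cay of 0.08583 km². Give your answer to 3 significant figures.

2.46

z = ln(6/3) / ln(6.318/0.222) = 0.6931 / 3.3485 = 0.2070
c = 3 / 0.222^0.2070 = 3 / 0.7323 = 4.097
S₃ = 4.097 × 0.08583^0.2070 = 4.097 × 0.6015 ≈ 2.464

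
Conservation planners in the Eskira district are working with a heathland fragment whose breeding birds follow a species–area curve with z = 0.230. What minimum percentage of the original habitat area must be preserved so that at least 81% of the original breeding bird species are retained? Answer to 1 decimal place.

Need (A_new/A_old)^0.23 = 0.81, so A_new/A_old = 0.81^(1/0.23) = 0.81^4.348
ln(A_new/A_old) = ln 0.81 / 0.23 = -0.2107 / 0.23 = -0.9162
A_new/A_old = e^-0.9162 ≈ 0.4

40.0%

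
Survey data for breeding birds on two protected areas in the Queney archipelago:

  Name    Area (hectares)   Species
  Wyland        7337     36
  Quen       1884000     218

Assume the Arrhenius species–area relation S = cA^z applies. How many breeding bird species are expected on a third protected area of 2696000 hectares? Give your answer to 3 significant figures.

z = ln(218/36) / ln(1884000/7337) = 1.8010 / 5.5482 = 0.3246
c = 36 / 7337^0.3246 = 36 / 17.98 = 2.002
S₃ = 2.002 × 2696000^0.3246 = 2.002 × 122.3 ≈ 244.9

245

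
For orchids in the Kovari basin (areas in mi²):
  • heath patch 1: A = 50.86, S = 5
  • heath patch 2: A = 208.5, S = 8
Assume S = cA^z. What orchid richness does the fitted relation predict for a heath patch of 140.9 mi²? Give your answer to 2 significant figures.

z = ln(8/5) / ln(208.5/50.86) = 0.4700 / 1.4109 = 0.3331
c = 5 / 50.86^0.3331 = 5 / 3.702 = 1.351
S₃ = 1.351 × 140.9^0.3331 = 1.351 × 5.198 ≈ 7.021

7.0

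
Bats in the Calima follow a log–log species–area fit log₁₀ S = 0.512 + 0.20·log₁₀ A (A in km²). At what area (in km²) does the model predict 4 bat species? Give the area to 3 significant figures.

4 = 3.251 × A^0.2  ⇒  A^0.2 = 4/3.251 = 1.23
ln A = ln(1.23) / 0.2 = 0.2074 / 0.2 = 1.0369
A = e^1.0369 ≈ 2.82 km²

2.82 km²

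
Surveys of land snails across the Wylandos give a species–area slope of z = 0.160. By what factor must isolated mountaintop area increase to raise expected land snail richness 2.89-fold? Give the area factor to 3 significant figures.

760

(A₂/A₁)^0.16 = 2.89, so A₂/A₁ = 2.89^(1/0.16) = 2.89^6.25
ln(A₂/A₁) = ln 2.89 / 0.16 = 1.0613 / 0.16 = 6.6329
A₂/A₁ = e^6.6329 ≈ 759.6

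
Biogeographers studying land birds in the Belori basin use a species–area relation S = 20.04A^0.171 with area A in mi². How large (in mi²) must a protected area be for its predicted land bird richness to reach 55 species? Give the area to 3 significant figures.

367 mi²

55 = 20.04 × A^0.171  ⇒  A^0.171 = 55/20.04 = 2.745
ln A = ln(2.745) / 0.171 = 1.0096 / 0.171 = 5.9041
A = e^5.9041 ≈ 366.5 mi²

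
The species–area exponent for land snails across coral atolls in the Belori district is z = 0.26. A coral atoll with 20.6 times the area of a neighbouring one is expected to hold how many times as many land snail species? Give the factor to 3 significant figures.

2.20

S₂/S₁ = (A₂/A₁)^z = 20.6^0.26
ln(S₂/S₁) = 0.26 × ln 20.6 = 0.26 × 3.0253 = 0.7866
S₂/S₁ = e^0.7866 ≈ 2.196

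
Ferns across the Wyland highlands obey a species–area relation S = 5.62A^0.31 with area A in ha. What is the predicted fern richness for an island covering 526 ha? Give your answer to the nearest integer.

39

S = 5.62 × 526^0.31
ln S = ln 5.62 + 0.31 × ln 526 = 1.7263 + 0.31 × 6.2653 = 3.6686
S = e^3.6686 ≈ 39.2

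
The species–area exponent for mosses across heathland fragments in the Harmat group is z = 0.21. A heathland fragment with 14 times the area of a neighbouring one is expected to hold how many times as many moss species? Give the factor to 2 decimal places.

1.74

S₂/S₁ = (A₂/A₁)^z = 14^0.21
ln(S₂/S₁) = 0.21 × ln 14 = 0.21 × 2.6391 = 0.5542
S₂/S₁ = e^0.5542 ≈ 1.741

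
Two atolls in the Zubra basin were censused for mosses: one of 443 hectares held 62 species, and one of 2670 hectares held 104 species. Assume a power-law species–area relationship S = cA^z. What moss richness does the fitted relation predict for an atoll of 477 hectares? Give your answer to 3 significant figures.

z = ln(104/62) / ln(2670/443) = 0.5173 / 1.7963 = 0.2880
c = 62 / 443^0.2880 = 62 / 5.782 = 10.72
S₃ = 10.72 × 477^0.2880 = 10.72 × 5.906 ≈ 63.33

63.3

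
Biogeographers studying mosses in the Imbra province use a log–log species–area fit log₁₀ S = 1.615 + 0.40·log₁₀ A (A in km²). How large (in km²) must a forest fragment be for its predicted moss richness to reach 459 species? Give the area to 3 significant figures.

459 = 41.21 × A^0.4  ⇒  A^0.4 = 459/41.21 = 11.14
ln A = ln(11.14) / 0.4 = 2.4104 / 0.4 = 6.0259
A = e^6.0259 ≈ 414 km²

414 km²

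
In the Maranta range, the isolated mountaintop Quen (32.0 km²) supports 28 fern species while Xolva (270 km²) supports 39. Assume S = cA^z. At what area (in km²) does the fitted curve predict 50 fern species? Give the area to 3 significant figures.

1340 km²

z = ln(39/28) / ln(270/32) = 0.3314 / 2.1327 = 0.1554
c = 28 / 32^0.1554 = 28 / 1.713 = 16.34
A = (50/16.34)^(1/0.1554) ⇒ ln A = ln(3.06)/0.1554 = 7.1976
A = e^7.1976 ≈ 1336 km²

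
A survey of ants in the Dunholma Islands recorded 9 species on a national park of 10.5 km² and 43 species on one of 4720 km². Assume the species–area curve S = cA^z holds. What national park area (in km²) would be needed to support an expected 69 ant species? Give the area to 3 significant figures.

z = ln(43/9) / ln(4720/10.5) = 1.5640 / 6.1082 = 0.2560
c = 9 / 10.5^0.2560 = 9 / 1.826 = 4.929
A = (69/4.929)^(1/0.2560) ⇒ ln A = ln(14)/0.2560 = 10.3065
A = e^10.3065 ≈ 29927 km²

29900 km²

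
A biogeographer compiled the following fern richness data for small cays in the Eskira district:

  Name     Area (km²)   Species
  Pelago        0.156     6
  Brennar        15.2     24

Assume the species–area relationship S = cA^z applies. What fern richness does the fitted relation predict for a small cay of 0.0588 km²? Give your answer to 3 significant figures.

z = ln(24/6) / ln(15.2/0.156) = 1.3863 / 4.5792 = 0.3027
c = 6 / 0.156^0.3027 = 6 / 0.5698 = 10.53
S₃ = 10.53 × 0.0588^0.3027 = 10.53 × 0.4241 ≈ 4.465

4.47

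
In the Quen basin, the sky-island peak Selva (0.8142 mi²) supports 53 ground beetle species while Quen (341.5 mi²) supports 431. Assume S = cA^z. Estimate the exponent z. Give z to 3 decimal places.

Taking logs: ln S = ln c + z ln A, so z = (ln S₂ − ln S₁)/(ln A₂ − ln A₁).
z = ln(431/53) / ln(341.5/0.8142) = ln(8.132) / ln(419.4) = 2.0958 / 6.0389 = 0.3471

0.347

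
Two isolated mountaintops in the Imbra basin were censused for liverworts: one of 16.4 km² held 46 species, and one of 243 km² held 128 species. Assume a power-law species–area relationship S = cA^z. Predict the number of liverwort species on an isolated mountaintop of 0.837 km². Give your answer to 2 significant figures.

15

z = ln(128/46) / ln(243/16.4) = 1.0234 / 2.6958 = 0.3796
c = 46 / 16.4^0.3796 = 46 / 2.892 = 15.91
S₃ = 15.91 × 0.837^0.3796 = 15.91 × 0.9347 ≈ 14.87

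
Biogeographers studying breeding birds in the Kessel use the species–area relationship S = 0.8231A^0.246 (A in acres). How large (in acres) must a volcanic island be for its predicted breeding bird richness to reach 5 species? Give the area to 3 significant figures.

5 = 0.8231 × A^0.246  ⇒  A^0.246 = 5/0.8231 = 6.075
ln A = ln(6.075) / 0.246 = 1.8041 / 0.246 = 7.3338
A = e^7.3338 ≈ 1531 acres

1530 acres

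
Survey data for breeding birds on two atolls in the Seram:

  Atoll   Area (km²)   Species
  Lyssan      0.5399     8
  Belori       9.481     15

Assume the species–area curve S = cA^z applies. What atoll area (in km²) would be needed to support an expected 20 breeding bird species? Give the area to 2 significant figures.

35 km²

z = ln(15/8) / ln(9.481/0.5399) = 0.6286 / 2.8657 = 0.2194
c = 8 / 0.5399^0.2194 = 8 / 0.8735 = 9.158
A = (20/9.158)^(1/0.2194) ⇒ ln A = ln(2.184)/0.2194 = 3.5608
A = e^3.5608 ≈ 35.19 km²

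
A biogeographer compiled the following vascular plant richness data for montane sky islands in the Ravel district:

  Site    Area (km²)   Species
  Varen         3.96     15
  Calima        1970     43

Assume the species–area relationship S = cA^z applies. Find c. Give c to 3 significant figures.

11.9

z = ln(S₂/S₁) / ln(A₂/A₁) = ln(43/15) / ln(1970/3.96) = 1.0531 / 6.2095 = 0.1696
c = S₁ / A₁^z = 15 / 3.96^0.1696 = 15 / 1.263 = 11.88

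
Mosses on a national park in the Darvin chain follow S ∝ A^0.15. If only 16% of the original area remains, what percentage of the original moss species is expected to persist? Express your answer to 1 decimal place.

S_new/S_old = (A_new/A_old)^z = 0.16^0.15
= exp(0.15 × ln 0.16) = exp(0.15 × -1.8326) = exp(-0.2749) ≈ 0.7597

76.0%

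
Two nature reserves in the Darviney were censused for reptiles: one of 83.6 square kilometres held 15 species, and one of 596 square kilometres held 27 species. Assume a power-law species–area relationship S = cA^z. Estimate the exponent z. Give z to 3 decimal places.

Taking logs: ln S = ln c + z ln A, so z = (ln S₂ − ln S₁)/(ln A₂ − ln A₁).
z = ln(27/15) / ln(596/83.6) = ln(1.8) / ln(7.129) = 0.5878 / 1.9642 = 0.2993

0.299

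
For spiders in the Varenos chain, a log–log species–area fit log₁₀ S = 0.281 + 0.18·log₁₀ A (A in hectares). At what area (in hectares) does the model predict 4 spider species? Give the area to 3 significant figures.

4 = 1.91 × A^0.18  ⇒  A^0.18 = 4/1.91 = 2.094
ln A = ln(2.094) / 0.18 = 0.7393 / 0.18 = 4.1070
A = e^4.1070 ≈ 60.77 hectares

60.8 hectares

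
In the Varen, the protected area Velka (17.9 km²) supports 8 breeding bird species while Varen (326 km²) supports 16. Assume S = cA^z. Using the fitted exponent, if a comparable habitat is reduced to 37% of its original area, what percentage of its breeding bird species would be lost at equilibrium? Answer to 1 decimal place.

21.1%

z = ln(16/8) / ln(326/17.9) = 0.6931 / 2.9021 = 0.2388
S_new/S_old = (A_new/A_old)^z = 0.37^0.2388 = exp(0.2388 × -0.9943) = 0.7886
Fraction lost = 1 − 0.7886 = 0.2114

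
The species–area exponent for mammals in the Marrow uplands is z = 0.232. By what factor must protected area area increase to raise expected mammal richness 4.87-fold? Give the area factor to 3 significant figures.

(A₂/A₁)^0.232 = 4.87, so A₂/A₁ = 4.87^(1/0.232) = 4.87^4.31
ln(A₂/A₁) = ln 4.87 / 0.232 = 1.5831 / 0.232 = 6.8237
A₂/A₁ = e^6.8237 ≈ 919.4

919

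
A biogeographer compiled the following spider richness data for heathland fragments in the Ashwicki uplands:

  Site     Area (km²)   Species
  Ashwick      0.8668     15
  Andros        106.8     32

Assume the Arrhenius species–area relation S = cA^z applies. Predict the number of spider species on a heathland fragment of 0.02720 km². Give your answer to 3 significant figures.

z = ln(32/15) / ln(106.8/0.8668) = 0.7577 / 4.8139 = 0.1574
c = 15 / 0.8668^0.1574 = 15 / 0.9778 = 15.34
S₃ = 15.34 × 0.0272^0.1574 = 15.34 × 0.567 ≈ 8.699

8.70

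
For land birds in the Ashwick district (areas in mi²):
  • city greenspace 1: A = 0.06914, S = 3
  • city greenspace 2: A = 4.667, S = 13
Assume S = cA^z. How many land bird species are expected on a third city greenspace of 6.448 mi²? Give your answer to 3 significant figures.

14.5

z = ln(13/3) / ln(4.667/0.06914) = 1.4663 / 4.2121 = 0.3481
c = 3 / 0.06914^0.3481 = 3 / 0.3945 = 7.604
S₃ = 7.604 × 6.448^0.3481 = 7.604 × 1.913 ≈ 14.55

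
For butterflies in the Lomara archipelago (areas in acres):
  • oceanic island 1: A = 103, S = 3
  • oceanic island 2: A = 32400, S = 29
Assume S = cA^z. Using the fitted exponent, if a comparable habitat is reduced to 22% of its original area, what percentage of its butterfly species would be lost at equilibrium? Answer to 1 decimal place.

z = ln(29/3) / ln(32400/103) = 2.2687 / 5.7512 = 0.3945
S_new/S_old = (A_new/A_old)^z = 0.22^0.3945 = exp(0.3945 × -1.5141) = 0.5503
Fraction lost = 1 − 0.5503 = 0.4497

45.0%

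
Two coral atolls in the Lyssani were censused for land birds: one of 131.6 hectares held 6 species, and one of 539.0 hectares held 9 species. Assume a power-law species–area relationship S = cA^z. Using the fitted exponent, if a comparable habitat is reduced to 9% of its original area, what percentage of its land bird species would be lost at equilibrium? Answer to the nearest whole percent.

50%

z = ln(9/6) / ln(539/131.6) = 0.4055 / 1.4099 = 0.2876
S_new/S_old = (A_new/A_old)^z = 0.09^0.2876 = exp(0.2876 × -2.4079) = 0.5003
Fraction lost = 1 − 0.5003 = 0.4997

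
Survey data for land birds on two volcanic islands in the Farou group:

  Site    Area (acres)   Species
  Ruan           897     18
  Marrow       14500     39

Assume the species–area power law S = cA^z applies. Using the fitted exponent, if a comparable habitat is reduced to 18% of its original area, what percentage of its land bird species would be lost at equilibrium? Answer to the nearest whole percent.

38%

z = ln(39/18) / ln(14500/897) = 0.7732 / 2.7828 = 0.2778
S_new/S_old = (A_new/A_old)^z = 0.18^0.2778 = exp(0.2778 × -1.7148) = 0.621
Fraction lost = 1 − 0.621 = 0.379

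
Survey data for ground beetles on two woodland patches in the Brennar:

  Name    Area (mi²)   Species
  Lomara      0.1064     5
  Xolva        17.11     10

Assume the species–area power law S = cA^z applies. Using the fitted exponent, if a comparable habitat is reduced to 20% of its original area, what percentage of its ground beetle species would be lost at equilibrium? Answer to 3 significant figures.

z = ln(10/5) / ln(17.11/0.1064) = 0.6931 / 5.0802 = 0.1364
S_new/S_old = (A_new/A_old)^z = 0.2^0.1364 = exp(0.1364 × -1.6094) = 0.8028
Fraction lost = 1 − 0.8028 = 0.1972

19.7%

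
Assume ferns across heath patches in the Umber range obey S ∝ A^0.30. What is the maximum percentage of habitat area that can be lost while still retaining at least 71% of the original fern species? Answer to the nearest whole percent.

68%

Need (A_new/A_old)^0.3 = 0.71, so A_new/A_old = 0.71^(1/0.3) = 0.71^3.333
ln(A_new/A_old) = ln 0.71 / 0.3 = -0.3425 / 0.3 = -1.1416
A_new/A_old = e^-1.1416 ≈ 0.3193
Fraction that can be lost = 1 − 0.3193 = 0.6807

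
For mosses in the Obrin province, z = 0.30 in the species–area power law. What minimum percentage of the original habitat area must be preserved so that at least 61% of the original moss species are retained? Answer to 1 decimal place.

19.3%

Need (A_new/A_old)^0.3 = 0.61, so A_new/A_old = 0.61^(1/0.3) = 0.61^3.333
ln(A_new/A_old) = ln 0.61 / 0.3 = -0.4943 / 0.3 = -1.6477
A_new/A_old = e^-1.6477 ≈ 0.1925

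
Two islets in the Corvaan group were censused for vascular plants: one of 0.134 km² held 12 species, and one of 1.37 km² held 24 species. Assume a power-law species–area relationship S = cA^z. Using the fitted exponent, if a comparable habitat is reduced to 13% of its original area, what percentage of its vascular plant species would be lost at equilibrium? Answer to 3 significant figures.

45.6%

z = ln(24/12) / ln(1.37/0.134) = 0.6931 / 2.3247 = 0.2982
S_new/S_old = (A_new/A_old)^z = 0.13^0.2982 = exp(0.2982 × -2.0402) = 0.5443
Fraction lost = 1 − 0.5443 = 0.4557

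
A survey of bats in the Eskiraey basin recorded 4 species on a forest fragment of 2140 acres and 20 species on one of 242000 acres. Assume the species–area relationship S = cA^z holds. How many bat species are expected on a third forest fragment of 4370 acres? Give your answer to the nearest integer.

5

z = ln(20/4) / ln(242000/2140) = 1.6094 / 4.7281 = 0.3404
c = 4 / 2140^0.3404 = 4 / 13.6 = 0.294
S₃ = 0.294 × 4370^0.3404 = 0.294 × 17.35 ≈ 5.1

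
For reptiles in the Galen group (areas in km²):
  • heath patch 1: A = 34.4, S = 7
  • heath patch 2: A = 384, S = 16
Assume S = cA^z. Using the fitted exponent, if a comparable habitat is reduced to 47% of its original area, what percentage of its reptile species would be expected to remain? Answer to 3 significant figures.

77.2%

z = ln(16/7) / ln(384/34.4) = 0.8267 / 2.4126 = 0.3427
S_new/S_old = (A_new/A_old)^z = 0.47^0.3427 = exp(0.3427 × -0.7550) = 0.772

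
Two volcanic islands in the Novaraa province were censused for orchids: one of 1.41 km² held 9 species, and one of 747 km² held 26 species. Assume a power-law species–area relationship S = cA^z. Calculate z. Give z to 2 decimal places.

0.17

Taking logs: ln S = ln c + z ln A, so z = (ln S₂ − ln S₁)/(ln A₂ − ln A₁).
z = ln(26/9) / ln(747/1.41) = ln(2.889) / ln(529.8) = 1.0609 / 6.2725 = 0.1691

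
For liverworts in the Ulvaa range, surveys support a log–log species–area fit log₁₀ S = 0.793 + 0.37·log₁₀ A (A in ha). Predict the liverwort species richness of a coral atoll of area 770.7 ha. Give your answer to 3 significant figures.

S = 6.209 × 770.7^0.37 = 6.209 × 11.7 ≈ 72.64

72.6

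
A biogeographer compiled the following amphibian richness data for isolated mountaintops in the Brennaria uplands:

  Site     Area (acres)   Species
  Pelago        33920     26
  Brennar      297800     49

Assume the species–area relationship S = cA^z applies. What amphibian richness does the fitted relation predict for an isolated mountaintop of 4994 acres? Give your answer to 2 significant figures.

z = ln(49/26) / ln(297800/33920) = 0.6337 / 2.1724 = 0.2917
c = 26 / 33920^0.2917 = 26 / 20.97 = 1.24
S₃ = 1.24 × 4994^0.2917 = 1.24 × 11.99 ≈ 14.87

15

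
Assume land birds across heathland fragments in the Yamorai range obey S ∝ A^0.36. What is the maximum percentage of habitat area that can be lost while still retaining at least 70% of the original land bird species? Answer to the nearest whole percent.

63%

Need (A_new/A_old)^0.36 = 0.7, so A_new/A_old = 0.7^(1/0.36) = 0.7^2.778
ln(A_new/A_old) = ln 0.7 / 0.36 = -0.3567 / 0.36 = -0.9908
A_new/A_old = e^-0.9908 ≈ 0.3713
Fraction that can be lost = 1 − 0.3713 = 0.6287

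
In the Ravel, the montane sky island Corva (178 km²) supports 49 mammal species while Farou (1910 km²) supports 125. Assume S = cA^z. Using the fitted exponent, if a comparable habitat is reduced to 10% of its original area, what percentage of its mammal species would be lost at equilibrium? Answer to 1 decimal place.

59.7%

z = ln(125/49) / ln(1910/178) = 0.9365 / 2.3731 = 0.3946
S_new/S_old = (A_new/A_old)^z = 0.1^0.3946 = exp(0.3946 × -2.3026) = 0.4031
Fraction lost = 1 − 0.4031 = 0.5969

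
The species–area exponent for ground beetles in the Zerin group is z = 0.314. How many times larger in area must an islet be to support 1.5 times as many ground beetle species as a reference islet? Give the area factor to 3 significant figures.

(A₂/A₁)^0.314 = 1.5, so A₂/A₁ = 1.5^(1/0.314) = 1.5^3.185
ln(A₂/A₁) = ln 1.5 / 0.314 = 0.4055 / 0.314 = 1.2913
A₂/A₁ = e^1.2913 ≈ 3.637

3.64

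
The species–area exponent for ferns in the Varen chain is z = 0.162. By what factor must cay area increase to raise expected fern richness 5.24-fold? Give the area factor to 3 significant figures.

(A₂/A₁)^0.162 = 5.24, so A₂/A₁ = 5.24^(1/0.162) = 5.24^6.173
ln(A₂/A₁) = ln 5.24 / 0.162 = 1.6563 / 0.162 = 10.2242
A₂/A₁ = e^10.2242 ≈ 27562

27600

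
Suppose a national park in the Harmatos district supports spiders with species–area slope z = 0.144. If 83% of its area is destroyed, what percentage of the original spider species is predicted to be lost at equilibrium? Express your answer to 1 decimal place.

22.5%

S_new/S_old = (A_new/A_old)^z = 0.17^0.144
= exp(0.144 × ln 0.17) = exp(0.144 × -1.7720) = exp(-0.2552) ≈ 0.7748
Fraction lost = 1 − 0.7748 = 0.2252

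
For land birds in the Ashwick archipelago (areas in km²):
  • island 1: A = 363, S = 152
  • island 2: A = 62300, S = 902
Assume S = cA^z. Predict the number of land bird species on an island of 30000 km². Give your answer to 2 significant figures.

700

z = ln(902/152) / ln(62300/363) = 1.7807 / 5.1453 = 0.3461
c = 152 / 363^0.3461 = 152 / 7.69 = 19.76
S₃ = 19.76 × 30000^0.3461 = 19.76 × 35.44 ≈ 700.4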